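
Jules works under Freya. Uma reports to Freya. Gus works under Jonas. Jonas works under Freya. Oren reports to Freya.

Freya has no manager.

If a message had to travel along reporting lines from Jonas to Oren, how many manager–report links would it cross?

Jonas is 1 level below Freya, and Oren is 1 level below Freya (their lowest common manager). The shortest path runs up from Jonas to Freya and back down to Oren: 1 + 1 = 2 links.

2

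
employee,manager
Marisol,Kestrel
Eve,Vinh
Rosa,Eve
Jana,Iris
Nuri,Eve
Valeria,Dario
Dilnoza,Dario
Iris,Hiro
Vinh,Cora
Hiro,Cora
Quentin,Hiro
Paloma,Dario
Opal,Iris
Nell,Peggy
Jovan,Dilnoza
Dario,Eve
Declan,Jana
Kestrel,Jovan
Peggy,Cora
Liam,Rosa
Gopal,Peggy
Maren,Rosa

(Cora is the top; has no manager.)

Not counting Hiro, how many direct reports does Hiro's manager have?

Hiro reports to Cora. Cora's other direct reports are Vinh, Peggy — 2 peers.

2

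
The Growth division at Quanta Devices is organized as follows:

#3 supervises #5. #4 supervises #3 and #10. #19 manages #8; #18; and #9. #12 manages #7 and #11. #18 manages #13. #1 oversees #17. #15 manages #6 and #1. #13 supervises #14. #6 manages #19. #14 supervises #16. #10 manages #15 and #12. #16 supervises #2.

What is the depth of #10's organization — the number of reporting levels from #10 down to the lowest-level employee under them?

The longest chain under #10 runs #10 → #15 → #6 → #19 → #18 → #13 → #14 → #16 → #2, which is 8 levels below #10.

8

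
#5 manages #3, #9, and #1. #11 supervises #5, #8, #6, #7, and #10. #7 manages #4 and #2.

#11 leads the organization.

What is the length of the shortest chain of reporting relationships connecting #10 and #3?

#10 is 1 level below #11, and #3 is 2 levels below #11 (their lowest common manager). The shortest path runs up from #10 to #11 and back down to #3: 1 + 2 = 3 links.

3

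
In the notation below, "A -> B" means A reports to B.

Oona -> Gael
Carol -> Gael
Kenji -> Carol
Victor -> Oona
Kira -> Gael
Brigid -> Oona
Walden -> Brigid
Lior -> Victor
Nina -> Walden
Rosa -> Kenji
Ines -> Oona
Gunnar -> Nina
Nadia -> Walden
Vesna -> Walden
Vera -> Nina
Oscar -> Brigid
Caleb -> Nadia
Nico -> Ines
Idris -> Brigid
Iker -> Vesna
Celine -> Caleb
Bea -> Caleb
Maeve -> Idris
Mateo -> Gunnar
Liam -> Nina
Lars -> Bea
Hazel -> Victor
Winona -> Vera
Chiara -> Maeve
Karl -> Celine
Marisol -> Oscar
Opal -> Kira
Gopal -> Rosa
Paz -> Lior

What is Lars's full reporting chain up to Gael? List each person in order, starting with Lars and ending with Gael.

Lars reports to Bea. Bea reports to Caleb. Caleb reports to Nadia. Nadia reports to Walden. Walden reports to Brigid. Brigid reports to Oona. Oona reports to Gael. Gael is at the top.

Lars -> Bea -> Caleb -> Nadia -> Walden -> Brigid -> Oona -> Gael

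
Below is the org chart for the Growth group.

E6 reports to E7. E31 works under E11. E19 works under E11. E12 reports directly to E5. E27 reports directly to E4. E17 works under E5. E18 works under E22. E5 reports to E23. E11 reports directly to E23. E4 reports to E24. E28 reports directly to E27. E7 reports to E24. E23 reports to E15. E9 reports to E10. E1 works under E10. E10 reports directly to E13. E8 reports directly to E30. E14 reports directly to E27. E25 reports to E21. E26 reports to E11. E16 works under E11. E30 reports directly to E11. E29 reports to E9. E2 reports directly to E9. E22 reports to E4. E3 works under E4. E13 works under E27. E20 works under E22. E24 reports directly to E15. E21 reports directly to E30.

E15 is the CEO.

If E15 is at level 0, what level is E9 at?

Chain from E9 up to E15: E9 → E10 → E13 → E27 → E4 → E24 → E15. That is 6 steps up, so E9 is 6 levels below E15.

6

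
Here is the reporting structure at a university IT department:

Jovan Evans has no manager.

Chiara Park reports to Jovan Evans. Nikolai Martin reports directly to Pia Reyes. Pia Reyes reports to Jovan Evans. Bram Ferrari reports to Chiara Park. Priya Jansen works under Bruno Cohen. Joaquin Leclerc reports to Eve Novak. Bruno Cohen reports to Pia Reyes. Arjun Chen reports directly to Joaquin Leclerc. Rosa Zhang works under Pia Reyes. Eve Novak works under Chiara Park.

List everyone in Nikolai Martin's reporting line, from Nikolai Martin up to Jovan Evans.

Nikolai Martin -> Pia Reyes -> Jovan Evans

Nikolai Martin reports to Pia Reyes. Pia Reyes reports to Jovan Evans. Jovan Evans is at the top.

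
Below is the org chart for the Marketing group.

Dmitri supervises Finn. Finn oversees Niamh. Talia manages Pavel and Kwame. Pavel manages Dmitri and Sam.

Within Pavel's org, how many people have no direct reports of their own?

2

The people in Pavel's organization with no one reporting to them are Sam, Niamh. That is 2.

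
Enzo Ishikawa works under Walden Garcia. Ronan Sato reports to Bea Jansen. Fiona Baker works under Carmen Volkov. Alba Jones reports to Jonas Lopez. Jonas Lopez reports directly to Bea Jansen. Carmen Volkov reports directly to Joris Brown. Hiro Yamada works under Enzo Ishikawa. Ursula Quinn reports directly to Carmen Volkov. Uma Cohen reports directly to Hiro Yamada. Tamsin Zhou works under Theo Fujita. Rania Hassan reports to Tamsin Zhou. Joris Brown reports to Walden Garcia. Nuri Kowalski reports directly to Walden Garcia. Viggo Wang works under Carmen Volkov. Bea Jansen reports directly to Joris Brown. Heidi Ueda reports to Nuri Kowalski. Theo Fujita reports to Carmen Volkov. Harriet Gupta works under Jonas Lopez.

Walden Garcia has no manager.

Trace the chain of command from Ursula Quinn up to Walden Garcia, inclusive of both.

Ursula Quinn reports to Carmen Volkov. Carmen Volkov reports to Joris Brown. Joris Brown reports to Walden Garcia. Walden Garcia is at the top.

Ursula Quinn -> Carmen Volkov -> Joris Brown -> Walden Garcia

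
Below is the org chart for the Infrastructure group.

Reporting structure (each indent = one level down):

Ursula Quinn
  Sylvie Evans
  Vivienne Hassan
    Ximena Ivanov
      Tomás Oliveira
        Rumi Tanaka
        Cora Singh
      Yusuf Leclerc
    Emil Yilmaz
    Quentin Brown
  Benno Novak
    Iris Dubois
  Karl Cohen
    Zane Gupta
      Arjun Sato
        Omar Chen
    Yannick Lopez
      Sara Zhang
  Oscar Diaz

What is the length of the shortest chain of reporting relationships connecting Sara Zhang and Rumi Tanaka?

Sara Zhang is 3 levels below Ursula Quinn, and Rumi Tanaka is 4 levels below Ursula Quinn (their lowest common manager). The shortest path runs up from Sara Zhang to Ursula Quinn and back down to Rumi Tanaka: 3 + 4 = 7 links.

7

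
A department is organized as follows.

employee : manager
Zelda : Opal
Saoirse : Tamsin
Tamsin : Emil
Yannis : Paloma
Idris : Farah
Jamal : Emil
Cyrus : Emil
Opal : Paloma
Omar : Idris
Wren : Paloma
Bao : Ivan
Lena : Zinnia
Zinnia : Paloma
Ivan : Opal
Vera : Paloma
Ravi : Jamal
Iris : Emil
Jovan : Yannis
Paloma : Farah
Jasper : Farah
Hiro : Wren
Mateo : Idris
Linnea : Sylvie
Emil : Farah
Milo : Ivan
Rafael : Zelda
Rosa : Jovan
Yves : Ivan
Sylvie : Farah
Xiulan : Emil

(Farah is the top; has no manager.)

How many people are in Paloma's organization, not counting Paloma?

Paloma directly manages Opal, Yannis, Wren, Zinnia, Vera. Under Opal: Zelda, Rafael, Ivan, Milo, Yves, Bao (6). Under Yannis: Jovan, Rosa (2). Under Wren: Hiro (1). Under Zinnia: Lena (1). Vera has no reports. So Paloma's organization is 5 direct reports plus everyone under them: 7 + 3 + 2 + 2 + 1 = 15.

15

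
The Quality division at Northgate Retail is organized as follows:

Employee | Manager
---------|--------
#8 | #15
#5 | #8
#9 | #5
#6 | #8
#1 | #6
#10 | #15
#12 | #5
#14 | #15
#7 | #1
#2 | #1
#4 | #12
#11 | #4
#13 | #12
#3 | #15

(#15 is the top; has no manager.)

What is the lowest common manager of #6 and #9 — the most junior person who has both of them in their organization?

#8

#6's chain of managers is #8, #15. #9's chain of managers is #5, #8, #15. The first manager that appears in both chains is #8.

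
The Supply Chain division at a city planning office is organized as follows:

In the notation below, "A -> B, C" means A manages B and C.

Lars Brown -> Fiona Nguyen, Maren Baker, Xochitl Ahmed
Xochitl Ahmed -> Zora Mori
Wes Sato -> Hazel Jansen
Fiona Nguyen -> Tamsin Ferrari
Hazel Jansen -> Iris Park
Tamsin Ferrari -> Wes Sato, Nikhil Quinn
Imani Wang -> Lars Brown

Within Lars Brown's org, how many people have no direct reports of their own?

The people in Lars Brown's organization with no one reporting to them are Zora Mori, Maren Baker, Nikhil Quinn, Iris Park. That is 4.

4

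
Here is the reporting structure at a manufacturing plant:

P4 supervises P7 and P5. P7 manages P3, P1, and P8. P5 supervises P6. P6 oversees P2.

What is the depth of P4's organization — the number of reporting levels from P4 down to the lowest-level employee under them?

The longest chain under P4 runs P4 → P5 → P6 → P2, which is 3 levels below P4.

3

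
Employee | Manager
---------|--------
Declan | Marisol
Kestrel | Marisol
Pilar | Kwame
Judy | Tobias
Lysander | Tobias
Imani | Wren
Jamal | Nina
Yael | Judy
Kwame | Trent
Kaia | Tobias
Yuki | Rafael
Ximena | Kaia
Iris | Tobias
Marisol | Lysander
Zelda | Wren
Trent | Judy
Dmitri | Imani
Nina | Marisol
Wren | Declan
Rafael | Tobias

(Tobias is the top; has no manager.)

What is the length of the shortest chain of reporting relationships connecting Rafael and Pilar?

Rafael is 1 level below Tobias, and Pilar is 4 levels below Tobias (their lowest common manager). The shortest path runs up from Rafael to Tobias and back down to Pilar: 1 + 4 = 5 links.

5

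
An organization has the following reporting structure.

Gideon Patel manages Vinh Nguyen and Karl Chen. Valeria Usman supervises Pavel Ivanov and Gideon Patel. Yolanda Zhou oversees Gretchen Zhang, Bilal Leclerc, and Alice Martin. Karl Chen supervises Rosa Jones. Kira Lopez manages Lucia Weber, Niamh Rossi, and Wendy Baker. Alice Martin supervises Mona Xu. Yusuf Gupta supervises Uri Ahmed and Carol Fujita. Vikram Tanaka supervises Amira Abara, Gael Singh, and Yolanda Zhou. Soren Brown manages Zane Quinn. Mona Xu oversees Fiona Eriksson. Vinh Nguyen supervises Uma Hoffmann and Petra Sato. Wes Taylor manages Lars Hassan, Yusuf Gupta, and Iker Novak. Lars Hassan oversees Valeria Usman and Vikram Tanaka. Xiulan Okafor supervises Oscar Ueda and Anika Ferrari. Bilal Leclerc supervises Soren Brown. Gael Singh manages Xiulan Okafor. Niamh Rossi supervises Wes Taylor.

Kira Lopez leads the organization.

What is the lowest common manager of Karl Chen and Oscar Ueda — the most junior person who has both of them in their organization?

Lars Hassan

Karl Chen's chain of managers is Gideon Patel, Valeria Usman, Lars Hassan, Wes Taylor, Niamh Rossi, Kira Lopez. Oscar Ueda's chain of managers is Xiulan Okafor, Gael Singh, Vikram Tanaka, Lars Hassan, Wes Taylor, Niamh Rossi, Kira Lopez. The first manager that appears in both chains is Lars Hassan.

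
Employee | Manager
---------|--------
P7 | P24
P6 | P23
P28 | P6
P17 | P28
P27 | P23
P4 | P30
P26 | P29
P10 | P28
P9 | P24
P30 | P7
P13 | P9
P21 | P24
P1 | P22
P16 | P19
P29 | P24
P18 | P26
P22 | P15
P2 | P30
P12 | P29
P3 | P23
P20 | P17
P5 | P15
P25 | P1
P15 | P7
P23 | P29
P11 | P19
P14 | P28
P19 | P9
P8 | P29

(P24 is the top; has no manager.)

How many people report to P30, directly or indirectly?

2

P30 directly manages P4, P2. P4 has no reports. P2 has no reports. So P30's organization is 2 direct reports plus everyone under them: 1 + 1 = 2.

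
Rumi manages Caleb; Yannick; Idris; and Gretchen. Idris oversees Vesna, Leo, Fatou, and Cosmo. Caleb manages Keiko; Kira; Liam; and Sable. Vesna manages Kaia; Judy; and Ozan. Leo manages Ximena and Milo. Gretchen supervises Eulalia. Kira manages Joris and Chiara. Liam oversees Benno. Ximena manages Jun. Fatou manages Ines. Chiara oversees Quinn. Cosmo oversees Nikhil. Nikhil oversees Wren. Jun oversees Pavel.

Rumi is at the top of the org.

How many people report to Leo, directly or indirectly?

4

Leo directly manages Ximena, Milo. Under Ximena: Jun, Pavel (2). Milo has no reports. So Leo's organization is 2 direct reports plus everyone under them: 3 + 1 = 4.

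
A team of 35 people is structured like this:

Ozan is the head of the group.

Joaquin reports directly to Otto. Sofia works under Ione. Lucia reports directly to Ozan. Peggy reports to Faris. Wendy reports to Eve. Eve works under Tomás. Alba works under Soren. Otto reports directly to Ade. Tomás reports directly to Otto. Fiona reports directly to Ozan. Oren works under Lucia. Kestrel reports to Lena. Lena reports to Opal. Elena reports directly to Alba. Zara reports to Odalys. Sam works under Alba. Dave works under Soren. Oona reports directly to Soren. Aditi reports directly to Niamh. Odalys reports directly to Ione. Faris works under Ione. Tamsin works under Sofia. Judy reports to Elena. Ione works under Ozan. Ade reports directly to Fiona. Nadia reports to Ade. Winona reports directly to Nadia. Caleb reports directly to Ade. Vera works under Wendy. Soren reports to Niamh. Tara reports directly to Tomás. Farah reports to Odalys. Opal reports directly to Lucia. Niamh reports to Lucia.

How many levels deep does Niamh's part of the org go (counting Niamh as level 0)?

The longest chain under Niamh runs Niamh → Soren → Alba → Elena → Judy, which is 4 levels below Niamh.

4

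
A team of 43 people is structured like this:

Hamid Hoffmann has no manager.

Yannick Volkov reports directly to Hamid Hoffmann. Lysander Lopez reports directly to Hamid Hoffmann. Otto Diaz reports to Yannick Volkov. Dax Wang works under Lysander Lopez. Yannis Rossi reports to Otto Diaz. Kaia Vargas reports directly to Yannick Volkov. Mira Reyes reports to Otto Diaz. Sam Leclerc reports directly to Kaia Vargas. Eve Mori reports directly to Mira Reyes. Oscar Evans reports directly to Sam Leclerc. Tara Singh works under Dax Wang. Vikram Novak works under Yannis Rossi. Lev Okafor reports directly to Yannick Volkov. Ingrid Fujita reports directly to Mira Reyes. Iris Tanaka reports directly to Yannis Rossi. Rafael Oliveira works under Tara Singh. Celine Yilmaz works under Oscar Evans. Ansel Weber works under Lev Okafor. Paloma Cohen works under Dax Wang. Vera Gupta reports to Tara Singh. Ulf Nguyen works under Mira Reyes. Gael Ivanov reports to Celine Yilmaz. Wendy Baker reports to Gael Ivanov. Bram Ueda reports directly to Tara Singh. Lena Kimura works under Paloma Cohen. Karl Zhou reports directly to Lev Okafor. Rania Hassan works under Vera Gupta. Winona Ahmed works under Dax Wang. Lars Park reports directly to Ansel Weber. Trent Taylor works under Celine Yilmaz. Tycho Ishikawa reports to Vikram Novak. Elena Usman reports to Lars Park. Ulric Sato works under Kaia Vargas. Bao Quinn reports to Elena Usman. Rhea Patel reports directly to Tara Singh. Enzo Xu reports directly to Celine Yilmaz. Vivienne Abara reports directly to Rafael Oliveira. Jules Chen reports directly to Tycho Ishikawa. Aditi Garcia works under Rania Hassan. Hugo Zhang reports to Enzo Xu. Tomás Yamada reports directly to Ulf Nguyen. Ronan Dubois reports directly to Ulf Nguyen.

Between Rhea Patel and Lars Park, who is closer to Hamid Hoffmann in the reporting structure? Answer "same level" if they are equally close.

same level

Both Rhea Patel and Lars Park are 4 levels below Hamid Hoffmann.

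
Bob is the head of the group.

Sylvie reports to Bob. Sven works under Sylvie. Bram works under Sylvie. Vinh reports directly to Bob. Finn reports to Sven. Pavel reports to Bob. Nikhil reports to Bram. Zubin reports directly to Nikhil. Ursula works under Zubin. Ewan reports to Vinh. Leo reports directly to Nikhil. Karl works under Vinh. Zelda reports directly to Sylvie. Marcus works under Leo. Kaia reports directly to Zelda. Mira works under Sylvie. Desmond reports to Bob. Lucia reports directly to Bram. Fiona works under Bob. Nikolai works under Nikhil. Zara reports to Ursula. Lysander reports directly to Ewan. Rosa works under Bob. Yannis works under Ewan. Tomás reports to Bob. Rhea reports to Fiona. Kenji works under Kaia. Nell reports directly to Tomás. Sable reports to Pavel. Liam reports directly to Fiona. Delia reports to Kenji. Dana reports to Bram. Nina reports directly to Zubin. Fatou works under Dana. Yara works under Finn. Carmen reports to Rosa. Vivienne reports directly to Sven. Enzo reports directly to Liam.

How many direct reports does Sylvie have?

4

Sylvie directly manages Sven, Bram, Zelda, Mira. That is 4 direct reports.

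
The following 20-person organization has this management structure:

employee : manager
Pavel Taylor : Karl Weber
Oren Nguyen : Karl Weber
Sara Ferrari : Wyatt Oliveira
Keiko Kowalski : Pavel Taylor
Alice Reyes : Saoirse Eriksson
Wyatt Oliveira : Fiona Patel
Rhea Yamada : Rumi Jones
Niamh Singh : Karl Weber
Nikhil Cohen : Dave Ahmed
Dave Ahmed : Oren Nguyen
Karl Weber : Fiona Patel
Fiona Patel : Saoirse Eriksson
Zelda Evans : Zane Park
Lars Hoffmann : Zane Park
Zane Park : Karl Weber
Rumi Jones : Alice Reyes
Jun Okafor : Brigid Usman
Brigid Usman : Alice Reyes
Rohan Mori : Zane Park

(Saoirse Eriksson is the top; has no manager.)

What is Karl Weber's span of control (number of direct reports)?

4

Karl Weber directly manages Pavel Taylor, Zane Park, Oren Nguyen, Niamh Singh. That is 4 direct reports.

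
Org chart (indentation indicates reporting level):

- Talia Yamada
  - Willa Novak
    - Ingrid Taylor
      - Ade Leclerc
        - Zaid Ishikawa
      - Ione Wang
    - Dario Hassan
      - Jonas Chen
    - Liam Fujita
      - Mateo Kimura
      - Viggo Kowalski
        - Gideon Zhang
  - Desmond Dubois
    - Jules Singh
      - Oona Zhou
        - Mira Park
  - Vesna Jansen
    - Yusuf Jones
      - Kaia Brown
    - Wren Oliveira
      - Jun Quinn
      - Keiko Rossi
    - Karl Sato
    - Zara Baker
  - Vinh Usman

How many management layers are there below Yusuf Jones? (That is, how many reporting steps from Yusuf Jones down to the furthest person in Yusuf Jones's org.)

1

The longest chain under Yusuf Jones runs Yusuf Jones → Kaia Brown, which is 1 level below Yusuf Jones.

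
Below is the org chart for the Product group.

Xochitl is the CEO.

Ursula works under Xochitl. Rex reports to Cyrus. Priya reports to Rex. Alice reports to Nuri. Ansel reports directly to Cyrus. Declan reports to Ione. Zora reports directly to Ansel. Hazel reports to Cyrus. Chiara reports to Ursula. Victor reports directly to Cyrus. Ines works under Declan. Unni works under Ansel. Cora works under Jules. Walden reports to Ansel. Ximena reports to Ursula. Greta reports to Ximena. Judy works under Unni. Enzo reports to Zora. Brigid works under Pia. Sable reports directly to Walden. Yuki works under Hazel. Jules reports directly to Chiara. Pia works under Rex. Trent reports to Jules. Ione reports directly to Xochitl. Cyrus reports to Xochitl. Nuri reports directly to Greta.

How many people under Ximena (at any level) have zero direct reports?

The only person in Ximena's organization with no one reporting to them is Alice. That is 1.

1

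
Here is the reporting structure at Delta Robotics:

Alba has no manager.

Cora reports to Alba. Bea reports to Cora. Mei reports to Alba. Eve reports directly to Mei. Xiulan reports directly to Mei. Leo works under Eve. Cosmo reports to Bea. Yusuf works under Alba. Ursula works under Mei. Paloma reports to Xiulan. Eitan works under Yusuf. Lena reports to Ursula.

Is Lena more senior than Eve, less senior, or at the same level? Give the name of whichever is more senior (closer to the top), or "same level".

Eve

Lena is 3 levels below Alba; Eve is 2. Eve is higher.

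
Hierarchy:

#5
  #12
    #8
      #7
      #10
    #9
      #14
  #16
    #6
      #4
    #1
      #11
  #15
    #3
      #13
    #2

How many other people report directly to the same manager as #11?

0

#11 reports to #1, and #1 has no other direct reports. #11 has 0 peers.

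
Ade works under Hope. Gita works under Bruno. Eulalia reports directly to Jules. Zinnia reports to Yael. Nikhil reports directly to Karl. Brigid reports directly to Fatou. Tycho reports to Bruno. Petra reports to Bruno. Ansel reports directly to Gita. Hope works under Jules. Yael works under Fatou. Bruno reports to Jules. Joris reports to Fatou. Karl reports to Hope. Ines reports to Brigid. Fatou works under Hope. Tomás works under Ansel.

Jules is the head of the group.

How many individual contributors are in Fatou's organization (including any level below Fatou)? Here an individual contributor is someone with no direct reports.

3

The people in Fatou's organization with no one reporting to them are Joris, Ines, Zinnia. That is 3.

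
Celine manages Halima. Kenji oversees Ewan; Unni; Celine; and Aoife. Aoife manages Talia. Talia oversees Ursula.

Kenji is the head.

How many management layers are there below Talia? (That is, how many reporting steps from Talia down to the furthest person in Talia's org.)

1

The longest chain under Talia runs Talia → Ursula, which is 1 level below Talia.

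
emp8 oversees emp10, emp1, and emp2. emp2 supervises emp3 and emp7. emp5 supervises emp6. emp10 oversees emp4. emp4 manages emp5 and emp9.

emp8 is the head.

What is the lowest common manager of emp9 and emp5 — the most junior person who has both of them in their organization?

emp9's chain of managers is emp4, emp10, emp8. emp5's chain of managers is emp4, emp10, emp8. The first manager that appears in both chains is emp4.

emp4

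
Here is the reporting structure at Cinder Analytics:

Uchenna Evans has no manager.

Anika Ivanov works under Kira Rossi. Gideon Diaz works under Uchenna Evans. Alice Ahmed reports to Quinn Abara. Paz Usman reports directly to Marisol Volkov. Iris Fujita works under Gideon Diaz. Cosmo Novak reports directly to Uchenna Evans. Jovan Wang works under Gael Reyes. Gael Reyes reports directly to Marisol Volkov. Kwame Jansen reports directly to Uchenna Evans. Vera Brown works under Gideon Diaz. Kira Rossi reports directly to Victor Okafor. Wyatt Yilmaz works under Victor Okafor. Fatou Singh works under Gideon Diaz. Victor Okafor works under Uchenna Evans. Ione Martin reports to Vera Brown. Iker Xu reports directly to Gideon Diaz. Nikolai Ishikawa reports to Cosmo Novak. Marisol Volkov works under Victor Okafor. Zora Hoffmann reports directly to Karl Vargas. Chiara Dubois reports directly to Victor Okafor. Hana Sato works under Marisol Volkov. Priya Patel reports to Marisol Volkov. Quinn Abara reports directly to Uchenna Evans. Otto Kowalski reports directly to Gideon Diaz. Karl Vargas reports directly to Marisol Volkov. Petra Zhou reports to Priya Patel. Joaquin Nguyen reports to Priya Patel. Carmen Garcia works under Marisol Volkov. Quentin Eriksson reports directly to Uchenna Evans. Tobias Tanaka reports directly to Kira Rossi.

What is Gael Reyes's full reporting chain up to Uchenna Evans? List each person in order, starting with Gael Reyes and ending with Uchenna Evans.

Gael Reyes reports to Marisol Volkov. Marisol Volkov reports to Victor Okafor. Victor Okafor reports to Uchenna Evans. Uchenna Evans is at the top.

Gael Reyes -> Marisol Volkov -> Victor Okafor -> Uchenna Evans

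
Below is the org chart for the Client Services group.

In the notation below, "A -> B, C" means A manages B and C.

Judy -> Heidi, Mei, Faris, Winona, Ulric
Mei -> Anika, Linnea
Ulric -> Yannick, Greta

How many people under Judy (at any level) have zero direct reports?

7

The people in Judy's organization with no one reporting to them are Greta, Yannick, Winona, Faris, Linnea, Anika, Heidi. That is 7.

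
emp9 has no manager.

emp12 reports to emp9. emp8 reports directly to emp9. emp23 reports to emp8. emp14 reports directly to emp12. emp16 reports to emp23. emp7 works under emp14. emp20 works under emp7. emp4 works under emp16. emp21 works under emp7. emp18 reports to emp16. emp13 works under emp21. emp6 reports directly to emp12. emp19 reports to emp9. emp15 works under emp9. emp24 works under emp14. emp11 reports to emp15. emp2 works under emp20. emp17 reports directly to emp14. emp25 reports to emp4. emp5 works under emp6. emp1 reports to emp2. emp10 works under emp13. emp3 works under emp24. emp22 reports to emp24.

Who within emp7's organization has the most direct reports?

emp7

Direct-report counts within emp7's organization: emp7 has 2; emp21 has 1; emp13 has 1; emp20 has 1; emp2 has 1. The largest is 2, held by emp7.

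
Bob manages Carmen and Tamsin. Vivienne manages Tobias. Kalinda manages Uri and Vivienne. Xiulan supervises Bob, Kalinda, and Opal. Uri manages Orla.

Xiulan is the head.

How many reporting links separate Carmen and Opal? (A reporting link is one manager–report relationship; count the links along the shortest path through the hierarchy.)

3

Carmen is 2 levels below Xiulan, and Opal is 1 level below Xiulan (their lowest common manager). The shortest path runs up from Carmen to Xiulan and back down to Opal: 2 + 1 = 3 links.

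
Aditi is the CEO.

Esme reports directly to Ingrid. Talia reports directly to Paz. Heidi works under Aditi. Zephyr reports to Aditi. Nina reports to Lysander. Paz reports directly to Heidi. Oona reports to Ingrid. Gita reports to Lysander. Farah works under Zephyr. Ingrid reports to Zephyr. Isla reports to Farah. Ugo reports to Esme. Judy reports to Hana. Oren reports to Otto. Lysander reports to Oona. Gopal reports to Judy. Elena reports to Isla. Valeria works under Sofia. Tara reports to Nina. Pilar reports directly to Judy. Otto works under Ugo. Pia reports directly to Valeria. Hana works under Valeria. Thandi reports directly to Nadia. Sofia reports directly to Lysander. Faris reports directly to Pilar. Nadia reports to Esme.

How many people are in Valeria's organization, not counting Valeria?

6

Valeria directly manages Hana, Pia. Under Hana: Judy, Pilar, Faris, Gopal (4). Pia has no reports. So Valeria's organization is 2 direct reports plus everyone under them: 5 + 1 = 6.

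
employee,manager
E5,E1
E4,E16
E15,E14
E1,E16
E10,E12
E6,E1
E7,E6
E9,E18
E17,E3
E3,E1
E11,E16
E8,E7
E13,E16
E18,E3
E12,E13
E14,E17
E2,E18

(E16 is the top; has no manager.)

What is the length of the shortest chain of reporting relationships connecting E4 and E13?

2

E4 is 1 level below E16, and E13 is 1 level below E16 (their lowest common manager). The shortest path runs up from E4 to E16 and back down to E13: 1 + 1 = 2 links.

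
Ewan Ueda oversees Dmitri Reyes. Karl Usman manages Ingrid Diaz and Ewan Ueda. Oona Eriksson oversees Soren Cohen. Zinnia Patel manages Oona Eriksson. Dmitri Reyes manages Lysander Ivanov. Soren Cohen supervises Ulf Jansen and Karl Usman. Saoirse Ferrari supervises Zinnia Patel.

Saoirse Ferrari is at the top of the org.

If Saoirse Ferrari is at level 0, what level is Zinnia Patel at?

Chain from Zinnia Patel up to Saoirse Ferrari: Zinnia Patel → Saoirse Ferrari. That is 1 step up, so Zinnia Patel is 1 level below Saoirse Ferrari.

1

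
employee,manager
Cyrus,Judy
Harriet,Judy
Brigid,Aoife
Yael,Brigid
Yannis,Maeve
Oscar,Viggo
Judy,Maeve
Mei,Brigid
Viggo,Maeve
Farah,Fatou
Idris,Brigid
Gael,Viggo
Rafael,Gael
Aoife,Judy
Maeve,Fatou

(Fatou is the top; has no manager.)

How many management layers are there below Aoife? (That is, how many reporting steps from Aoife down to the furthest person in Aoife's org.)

The longest chain under Aoife runs Aoife → Brigid → Yael, which is 2 levels below Aoife.

2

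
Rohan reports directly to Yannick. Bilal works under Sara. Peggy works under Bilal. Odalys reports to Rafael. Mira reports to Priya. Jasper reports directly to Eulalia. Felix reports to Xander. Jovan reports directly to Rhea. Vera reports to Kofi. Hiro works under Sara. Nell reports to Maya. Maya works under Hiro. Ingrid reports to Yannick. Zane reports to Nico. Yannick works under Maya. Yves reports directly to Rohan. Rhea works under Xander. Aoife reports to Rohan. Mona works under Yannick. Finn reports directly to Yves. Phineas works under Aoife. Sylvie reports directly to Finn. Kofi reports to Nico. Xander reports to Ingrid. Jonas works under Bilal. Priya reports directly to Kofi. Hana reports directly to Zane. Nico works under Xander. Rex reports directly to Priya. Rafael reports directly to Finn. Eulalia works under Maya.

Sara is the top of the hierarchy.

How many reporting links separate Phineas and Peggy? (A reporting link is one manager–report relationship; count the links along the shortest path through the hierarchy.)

8

Phineas is 6 levels below Sara, and Peggy is 2 levels below Sara (their lowest common manager). The shortest path runs up from Phineas to Sara and back down to Peggy: 6 + 2 = 8 links.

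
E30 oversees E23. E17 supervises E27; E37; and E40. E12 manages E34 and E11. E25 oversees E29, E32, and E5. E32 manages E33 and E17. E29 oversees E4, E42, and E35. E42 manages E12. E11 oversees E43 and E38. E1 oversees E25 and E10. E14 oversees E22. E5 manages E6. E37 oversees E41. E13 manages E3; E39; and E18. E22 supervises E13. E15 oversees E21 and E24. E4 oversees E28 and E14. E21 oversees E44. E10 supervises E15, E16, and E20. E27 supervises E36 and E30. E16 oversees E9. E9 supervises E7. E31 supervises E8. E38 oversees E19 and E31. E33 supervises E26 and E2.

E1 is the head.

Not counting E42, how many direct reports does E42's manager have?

2

E42 reports to E29. E29's other direct reports are E4, E35 — 2 peers.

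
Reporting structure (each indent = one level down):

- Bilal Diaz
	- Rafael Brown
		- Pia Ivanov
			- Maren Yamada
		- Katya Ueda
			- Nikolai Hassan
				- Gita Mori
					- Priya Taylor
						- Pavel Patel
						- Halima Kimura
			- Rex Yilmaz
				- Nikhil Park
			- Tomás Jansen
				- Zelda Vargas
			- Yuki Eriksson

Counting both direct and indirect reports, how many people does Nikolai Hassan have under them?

4

Nikolai Hassan directly manages Gita Mori. Under Gita Mori: Priya Taylor, Halima Kimura, Pavel Patel (3). That's 4 in total.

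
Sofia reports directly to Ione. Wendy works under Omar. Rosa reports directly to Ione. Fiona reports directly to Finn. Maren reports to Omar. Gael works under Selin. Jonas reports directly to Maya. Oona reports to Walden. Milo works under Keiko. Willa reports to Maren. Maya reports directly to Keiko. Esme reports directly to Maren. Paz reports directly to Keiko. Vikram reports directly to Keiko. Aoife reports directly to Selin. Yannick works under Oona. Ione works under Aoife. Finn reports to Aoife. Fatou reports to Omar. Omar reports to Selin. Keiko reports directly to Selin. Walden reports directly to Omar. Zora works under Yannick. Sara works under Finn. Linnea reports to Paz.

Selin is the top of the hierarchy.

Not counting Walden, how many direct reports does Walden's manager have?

Walden reports to Omar. Omar's other direct reports are Maren, Fatou, Wendy — 3 peers.

3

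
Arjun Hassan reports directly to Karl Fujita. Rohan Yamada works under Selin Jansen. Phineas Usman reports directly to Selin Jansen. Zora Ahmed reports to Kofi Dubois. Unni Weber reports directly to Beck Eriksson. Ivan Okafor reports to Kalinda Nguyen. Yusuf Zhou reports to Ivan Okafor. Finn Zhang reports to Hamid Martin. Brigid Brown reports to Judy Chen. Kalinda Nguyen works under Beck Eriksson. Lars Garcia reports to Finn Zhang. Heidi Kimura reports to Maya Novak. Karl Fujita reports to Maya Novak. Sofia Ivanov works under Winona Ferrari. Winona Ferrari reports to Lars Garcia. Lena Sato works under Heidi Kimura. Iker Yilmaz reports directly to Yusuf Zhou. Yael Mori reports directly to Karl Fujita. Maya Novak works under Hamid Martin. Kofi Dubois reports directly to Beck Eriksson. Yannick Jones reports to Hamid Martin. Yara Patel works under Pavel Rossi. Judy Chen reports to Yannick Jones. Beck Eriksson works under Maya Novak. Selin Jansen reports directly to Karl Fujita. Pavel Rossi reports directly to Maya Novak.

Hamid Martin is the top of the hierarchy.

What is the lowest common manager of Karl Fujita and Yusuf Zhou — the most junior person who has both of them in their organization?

Karl Fujita's chain of managers is Maya Novak, Hamid Martin. Yusuf Zhou's chain of managers is Ivan Okafor, Kalinda Nguyen, Beck Eriksson, Maya Novak, Hamid Martin. The first manager that appears in both chains is Maya Novak.

Maya Novak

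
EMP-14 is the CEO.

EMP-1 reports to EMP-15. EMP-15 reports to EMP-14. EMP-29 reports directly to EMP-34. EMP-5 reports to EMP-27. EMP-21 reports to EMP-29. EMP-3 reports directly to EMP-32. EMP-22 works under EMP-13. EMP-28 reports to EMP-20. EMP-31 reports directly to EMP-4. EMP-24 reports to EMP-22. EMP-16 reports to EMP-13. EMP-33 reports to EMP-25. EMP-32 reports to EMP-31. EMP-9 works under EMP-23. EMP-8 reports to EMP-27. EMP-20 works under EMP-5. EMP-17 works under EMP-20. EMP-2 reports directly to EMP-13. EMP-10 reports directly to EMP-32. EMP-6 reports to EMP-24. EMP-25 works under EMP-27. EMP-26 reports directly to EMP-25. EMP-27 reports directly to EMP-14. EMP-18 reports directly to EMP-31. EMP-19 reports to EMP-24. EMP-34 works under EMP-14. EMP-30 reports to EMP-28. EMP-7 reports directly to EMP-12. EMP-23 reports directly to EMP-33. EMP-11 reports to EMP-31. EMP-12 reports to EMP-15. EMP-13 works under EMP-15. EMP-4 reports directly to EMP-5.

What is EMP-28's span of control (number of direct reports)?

1

EMP-28 directly manages EMP-30. That is 1 direct report.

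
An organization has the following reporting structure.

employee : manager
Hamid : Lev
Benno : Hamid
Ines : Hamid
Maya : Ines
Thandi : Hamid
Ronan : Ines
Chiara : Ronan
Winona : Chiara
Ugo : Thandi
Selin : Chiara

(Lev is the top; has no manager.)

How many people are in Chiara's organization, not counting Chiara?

2

Chiara directly manages Winona, Selin. Winona has no reports. Selin has no reports. So Chiara's organization is 2 direct reports plus everyone under them: 1 + 1 = 2.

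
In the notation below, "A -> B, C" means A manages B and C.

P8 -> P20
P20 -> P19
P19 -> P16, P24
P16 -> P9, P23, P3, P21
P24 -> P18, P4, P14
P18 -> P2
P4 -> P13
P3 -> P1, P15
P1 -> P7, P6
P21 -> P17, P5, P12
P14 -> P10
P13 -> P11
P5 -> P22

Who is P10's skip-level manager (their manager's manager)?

P10 reports to P14, and P14 reports to P24. So P10's skip-level manager is P24.

P24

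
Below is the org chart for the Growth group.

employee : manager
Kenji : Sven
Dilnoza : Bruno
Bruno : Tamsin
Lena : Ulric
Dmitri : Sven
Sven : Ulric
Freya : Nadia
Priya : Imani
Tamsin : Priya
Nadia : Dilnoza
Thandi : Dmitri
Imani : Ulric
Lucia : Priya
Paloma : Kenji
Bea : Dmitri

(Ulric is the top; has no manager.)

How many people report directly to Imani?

Imani directly manages Priya. That is 1 direct report.

1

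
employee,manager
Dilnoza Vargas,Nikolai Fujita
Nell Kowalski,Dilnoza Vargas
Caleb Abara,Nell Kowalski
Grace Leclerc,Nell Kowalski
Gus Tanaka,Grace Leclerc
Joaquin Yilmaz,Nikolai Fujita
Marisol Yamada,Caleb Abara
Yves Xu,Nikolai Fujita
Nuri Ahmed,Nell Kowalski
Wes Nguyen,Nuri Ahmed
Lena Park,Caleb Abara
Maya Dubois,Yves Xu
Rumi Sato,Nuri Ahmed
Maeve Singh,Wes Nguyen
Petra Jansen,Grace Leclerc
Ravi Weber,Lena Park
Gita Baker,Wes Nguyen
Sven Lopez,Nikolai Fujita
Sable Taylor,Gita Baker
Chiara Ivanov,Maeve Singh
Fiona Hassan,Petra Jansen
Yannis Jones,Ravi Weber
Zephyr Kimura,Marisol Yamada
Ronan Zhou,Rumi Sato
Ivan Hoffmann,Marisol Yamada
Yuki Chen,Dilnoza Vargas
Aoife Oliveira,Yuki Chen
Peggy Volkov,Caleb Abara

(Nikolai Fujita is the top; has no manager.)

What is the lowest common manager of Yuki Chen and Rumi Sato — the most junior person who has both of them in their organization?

Yuki Chen's chain of managers is Dilnoza Vargas, Nikolai Fujita. Rumi Sato's chain of managers is Nuri Ahmed, Nell Kowalski, Dilnoza Vargas, Nikolai Fujita. The first manager that appears in both chains is Dilnoza Vargas.

Dilnoza Vargas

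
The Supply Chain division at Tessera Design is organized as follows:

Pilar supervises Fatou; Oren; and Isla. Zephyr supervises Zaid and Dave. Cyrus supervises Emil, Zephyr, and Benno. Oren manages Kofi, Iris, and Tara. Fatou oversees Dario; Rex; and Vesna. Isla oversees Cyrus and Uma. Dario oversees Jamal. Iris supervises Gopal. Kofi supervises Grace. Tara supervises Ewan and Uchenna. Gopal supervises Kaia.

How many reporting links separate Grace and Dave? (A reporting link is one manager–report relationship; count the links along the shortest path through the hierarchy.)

7

Grace is 3 levels below Pilar, and Dave is 4 levels below Pilar (their lowest common manager). The shortest path runs up from Grace to Pilar and back down to Dave: 3 + 4 = 7 links.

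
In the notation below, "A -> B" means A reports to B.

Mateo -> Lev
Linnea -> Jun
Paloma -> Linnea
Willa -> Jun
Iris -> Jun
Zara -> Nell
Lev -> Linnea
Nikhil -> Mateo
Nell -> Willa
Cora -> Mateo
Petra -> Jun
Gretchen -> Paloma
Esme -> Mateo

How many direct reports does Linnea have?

2

Linnea directly manages Paloma, Lev. That is 2 direct reports.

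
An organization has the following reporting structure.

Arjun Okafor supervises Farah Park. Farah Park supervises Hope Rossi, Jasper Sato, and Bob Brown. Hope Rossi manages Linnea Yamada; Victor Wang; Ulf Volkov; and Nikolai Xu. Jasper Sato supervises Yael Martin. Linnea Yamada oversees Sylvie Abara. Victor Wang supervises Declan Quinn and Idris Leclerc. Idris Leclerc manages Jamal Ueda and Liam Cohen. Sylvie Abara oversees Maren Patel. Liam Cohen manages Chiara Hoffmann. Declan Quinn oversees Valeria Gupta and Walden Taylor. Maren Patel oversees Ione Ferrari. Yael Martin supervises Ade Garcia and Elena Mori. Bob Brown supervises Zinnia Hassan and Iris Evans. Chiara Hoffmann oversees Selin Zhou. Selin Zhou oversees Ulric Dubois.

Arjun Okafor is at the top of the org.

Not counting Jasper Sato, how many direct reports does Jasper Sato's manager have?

2

Jasper Sato reports to Farah Park. Farah Park's other direct reports are Hope Rossi, Bob Brown — 2 peers.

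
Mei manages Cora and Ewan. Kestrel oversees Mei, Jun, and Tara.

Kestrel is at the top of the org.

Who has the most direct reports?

Kestrel

Direct-report counts: Kestrel has 3; Mei has 2. The largest is 3, held by Kestrel.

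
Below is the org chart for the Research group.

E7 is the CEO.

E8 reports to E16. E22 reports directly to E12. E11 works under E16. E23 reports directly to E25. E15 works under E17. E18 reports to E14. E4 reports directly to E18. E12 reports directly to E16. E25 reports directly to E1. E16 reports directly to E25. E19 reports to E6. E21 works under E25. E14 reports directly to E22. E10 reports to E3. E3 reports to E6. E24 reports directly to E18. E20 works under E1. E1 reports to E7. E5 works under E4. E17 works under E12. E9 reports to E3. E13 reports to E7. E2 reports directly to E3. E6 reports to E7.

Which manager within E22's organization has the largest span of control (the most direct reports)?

E18

Direct-report counts within E22's organization: E22 has 1; E14 has 1; E18 has 2; E4 has 1. The largest is 2, held by E18.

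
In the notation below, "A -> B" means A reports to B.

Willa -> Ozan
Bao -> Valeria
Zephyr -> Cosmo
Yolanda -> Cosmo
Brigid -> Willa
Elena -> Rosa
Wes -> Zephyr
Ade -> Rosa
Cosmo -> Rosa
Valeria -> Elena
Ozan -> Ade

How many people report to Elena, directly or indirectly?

2

Elena directly manages Valeria. Under Valeria: Bao (1). That's 2 in total.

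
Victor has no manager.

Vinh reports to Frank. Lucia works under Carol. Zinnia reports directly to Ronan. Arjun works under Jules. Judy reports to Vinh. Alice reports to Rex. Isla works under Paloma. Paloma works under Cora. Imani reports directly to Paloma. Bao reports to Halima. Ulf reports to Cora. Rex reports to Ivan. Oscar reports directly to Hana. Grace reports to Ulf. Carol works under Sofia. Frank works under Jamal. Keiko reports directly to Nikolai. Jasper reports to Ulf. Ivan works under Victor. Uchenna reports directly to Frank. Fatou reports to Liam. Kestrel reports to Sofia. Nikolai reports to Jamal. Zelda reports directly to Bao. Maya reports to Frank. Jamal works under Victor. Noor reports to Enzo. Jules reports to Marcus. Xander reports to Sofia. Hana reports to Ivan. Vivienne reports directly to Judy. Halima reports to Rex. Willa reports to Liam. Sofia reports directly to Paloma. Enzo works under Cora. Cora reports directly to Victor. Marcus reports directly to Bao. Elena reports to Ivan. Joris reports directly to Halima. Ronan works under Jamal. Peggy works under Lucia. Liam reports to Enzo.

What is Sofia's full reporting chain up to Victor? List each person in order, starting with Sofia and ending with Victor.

Sofia reports to Paloma. Paloma reports to Cora. Cora reports to Victor. Victor is at the top.

Sofia -> Paloma -> Cora -> Victor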